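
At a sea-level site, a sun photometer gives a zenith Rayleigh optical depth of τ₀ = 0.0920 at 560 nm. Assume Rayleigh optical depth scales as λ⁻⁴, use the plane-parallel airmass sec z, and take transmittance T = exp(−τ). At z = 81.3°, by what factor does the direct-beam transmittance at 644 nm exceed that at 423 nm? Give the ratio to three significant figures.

4.57

Airmass: sec 81.3° = 6.6111.
τ(644 nm) = 0.0920 × (560/644)⁴ × 6.6111 = 0.0920 × 0.5718 × 6.6111 = 0.3478.
τ(423 nm) = 0.0920 × (560/423)⁴ × 6.6111 = 0.0920 × 3.0718 × 6.6111 = 1.8683.
T(644)/T(423) = exp(τ_B − τ_A) = exp(1.5206) = 4.5748.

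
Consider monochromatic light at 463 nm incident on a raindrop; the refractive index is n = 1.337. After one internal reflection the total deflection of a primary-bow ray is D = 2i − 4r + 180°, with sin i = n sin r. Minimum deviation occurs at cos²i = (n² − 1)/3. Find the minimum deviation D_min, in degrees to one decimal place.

cos²i = (1.78757 − 1)/3 = 0.26252; i = arccos(0.51237) = 59.178°.
sin r = sin 59.178°/1.337 = 0.64231; r = 39.964°.
D_min = 2·59.178° − 4·39.964° + 180° = 138.500°.

138.5°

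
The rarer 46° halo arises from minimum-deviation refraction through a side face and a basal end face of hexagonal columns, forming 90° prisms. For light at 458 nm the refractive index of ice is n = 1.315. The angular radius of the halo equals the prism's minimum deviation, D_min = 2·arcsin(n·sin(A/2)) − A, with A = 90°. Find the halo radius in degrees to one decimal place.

46.8°

n·sin(A/2) = 1.315 × sin 45° = 1.315 × 0.7071 = 0.9298.
D_min = 2·arcsin(0.9298) − 90° = 2 × 68.411° − 90° = 46.821°.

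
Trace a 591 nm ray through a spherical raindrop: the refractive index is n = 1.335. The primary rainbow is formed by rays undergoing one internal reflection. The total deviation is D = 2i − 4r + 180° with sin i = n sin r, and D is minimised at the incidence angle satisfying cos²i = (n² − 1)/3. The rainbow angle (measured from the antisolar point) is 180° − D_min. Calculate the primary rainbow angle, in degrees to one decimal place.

cos²i = (1.78222 − 1)/3 = 0.26074; i = arccos(0.51063) = 59.294°.
sin r = sin 59.294°/1.335 = 0.64405; r = 40.094°.
D_min = 2·59.294° − 4·40.094° + 180° = 138.212°.
Rainbow angle = 180° − D_min = 41.788°.

41.8°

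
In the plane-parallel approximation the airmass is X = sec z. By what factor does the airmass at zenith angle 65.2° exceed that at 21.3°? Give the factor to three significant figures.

2.22

X(65.2°)/X(21.3°) = sec 65.2° / sec 21.3° = cos 21.3° / cos 65.2° = 0.9317/0.4195 = 2.2212.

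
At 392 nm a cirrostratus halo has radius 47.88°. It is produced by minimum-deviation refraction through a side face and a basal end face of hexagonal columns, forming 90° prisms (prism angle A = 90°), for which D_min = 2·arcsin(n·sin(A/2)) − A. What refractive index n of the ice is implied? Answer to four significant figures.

Rearranging: n = sin((D_min + A)/2) / sin(A/2).
(D_min + A)/2 = (47.88° + 90°)/2 = 68.940°.
n = sin 68.940° / sin 45° = 0.9332 / 0.7071 = 1.3198.

1.320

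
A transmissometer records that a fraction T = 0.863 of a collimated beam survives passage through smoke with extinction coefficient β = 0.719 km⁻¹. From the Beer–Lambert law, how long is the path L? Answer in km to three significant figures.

Beer–Lambert: T = exp(−βL) ⇒ L = −ln(T)/β = −ln(0.863)/0.719 = 0.1473/0.719 = 0.2049 km.

0.205 km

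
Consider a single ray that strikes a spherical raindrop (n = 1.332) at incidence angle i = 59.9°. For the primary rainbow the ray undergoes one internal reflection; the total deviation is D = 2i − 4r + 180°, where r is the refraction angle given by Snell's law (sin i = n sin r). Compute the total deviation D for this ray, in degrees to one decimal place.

137.8°

sin r = sin 59.9° / 1.332 = 0.8652/1.332 = 0.6495; r = 40.50°.
D = 2·59.9° − 4·40.50° + 180° = 119.80° − 162.02° + 180° = 137.78°.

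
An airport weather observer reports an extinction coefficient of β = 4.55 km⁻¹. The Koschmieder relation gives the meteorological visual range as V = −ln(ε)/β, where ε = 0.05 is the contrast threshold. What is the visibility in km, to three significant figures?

0.658 km

V = −ln(0.05) / 4.55 = 2.996 / 4.55 = 0.6584 km.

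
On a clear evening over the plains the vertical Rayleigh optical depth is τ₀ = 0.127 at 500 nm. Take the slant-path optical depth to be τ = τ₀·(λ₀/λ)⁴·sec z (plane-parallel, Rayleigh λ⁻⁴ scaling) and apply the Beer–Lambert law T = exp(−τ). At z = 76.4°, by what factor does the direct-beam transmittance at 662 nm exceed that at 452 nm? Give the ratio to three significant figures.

1.88

Airmass: sec 76.4° = 4.2527.
τ(662 nm) = 0.127 × (500/662)⁴ × 4.2527 = 0.127 × 0.3254 × 4.2527 = 0.1758.
τ(452 nm) = 0.127 × (500/452)⁴ × 4.2527 = 0.127 × 1.4974 × 4.2527 = 0.8087.
T(662)/T(452) = exp(τ_B − τ_A) = exp(0.6330) = 1.8832.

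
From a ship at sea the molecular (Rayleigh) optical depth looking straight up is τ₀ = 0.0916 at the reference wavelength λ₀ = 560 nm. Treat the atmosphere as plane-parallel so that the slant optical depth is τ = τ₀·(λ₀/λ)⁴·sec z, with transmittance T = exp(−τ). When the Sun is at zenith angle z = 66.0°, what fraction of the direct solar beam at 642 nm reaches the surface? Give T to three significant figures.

sec 66.0° = 2.4586.
τ = 0.0916 × (560/642)⁴ × 2.4586 = 0.0916 × 0.5789 × 2.4586 = 0.1304.
T = exp(−0.1304) = 0.8778.

0.878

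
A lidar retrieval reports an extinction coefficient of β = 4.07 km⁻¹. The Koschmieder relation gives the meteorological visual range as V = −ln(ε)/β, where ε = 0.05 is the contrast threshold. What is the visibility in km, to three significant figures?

0.736 km

V = −ln(0.05) / 4.07 = 2.996 / 4.07 = 0.7361 km.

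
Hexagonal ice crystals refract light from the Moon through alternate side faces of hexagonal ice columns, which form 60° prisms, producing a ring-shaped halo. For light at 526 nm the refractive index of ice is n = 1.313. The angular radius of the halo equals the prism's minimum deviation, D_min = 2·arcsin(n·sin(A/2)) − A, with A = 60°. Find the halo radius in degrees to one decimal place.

n·sin(A/2) = 1.313 × sin 30° = 1.313 × 0.5000 = 0.6565.
D_min = 2·arcsin(0.6565) − 60° = 2 × 41.033° − 60° = 22.067°.

22.1°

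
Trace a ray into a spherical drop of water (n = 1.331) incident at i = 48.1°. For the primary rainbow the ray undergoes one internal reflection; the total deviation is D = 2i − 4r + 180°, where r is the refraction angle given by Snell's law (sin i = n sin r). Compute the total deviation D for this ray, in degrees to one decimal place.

140.2°

sin r = sin 48.1° / 1.331 = 0.7443/1.331 = 0.5592; r = 34.00°.
D = 2·48.1° − 4·34.00° + 180° = 96.20° − 136.01° + 180° = 140.19°.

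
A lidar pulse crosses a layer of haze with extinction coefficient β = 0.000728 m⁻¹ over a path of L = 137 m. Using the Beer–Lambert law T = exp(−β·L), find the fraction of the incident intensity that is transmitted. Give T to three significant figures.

τ = β·L = 0.000728 × 137 = 0.0997.
T = exp(−0.0997) = 0.9051.

0.905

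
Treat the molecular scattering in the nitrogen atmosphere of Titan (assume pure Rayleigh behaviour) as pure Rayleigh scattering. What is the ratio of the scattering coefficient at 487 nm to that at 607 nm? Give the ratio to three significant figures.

2.41

Rayleigh scattering ∝ λ⁻⁴, so the ratio of coefficients is the inverse fourth power of the wavelength ratio.
σ(487)/σ(607) = (607/487)⁴ = (1.2464)⁴ = 2.413.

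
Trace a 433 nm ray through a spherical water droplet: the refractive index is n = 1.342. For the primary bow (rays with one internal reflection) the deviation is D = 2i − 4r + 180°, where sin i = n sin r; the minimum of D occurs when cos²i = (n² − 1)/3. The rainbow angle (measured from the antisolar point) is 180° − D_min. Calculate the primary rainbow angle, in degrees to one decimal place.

40.8°

cos²i = (1.80096 − 1)/3 = 0.26699; i = arccos(0.51671) = 58.888°.
sin r = sin 58.888°/1.342 = 0.63797; r = 39.641°.
D_min = 2·58.888° − 4·39.641° + 180° = 139.213°.
Rainbow angle = 180° − D_min = 40.787°.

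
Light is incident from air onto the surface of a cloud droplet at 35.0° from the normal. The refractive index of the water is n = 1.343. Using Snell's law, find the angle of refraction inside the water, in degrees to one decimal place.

25.3°

Snell: sin θ_r = sin θ_i / n = sin 35.0° / 1.343 = 0.5736 / 1.343 = 0.4271.
θ_r = arcsin(0.4271) = 25.28°.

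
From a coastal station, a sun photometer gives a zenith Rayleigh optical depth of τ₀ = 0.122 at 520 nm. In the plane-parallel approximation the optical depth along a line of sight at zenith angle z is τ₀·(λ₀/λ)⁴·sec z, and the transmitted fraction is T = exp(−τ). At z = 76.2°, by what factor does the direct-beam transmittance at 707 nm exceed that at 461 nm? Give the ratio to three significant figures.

Airmass: sec 76.2° = 4.1923.
τ(707 nm) = 0.122 × (520/707)⁴ × 4.1923 = 0.122 × 0.2926 × 4.1923 = 0.1497.
τ(461 nm) = 0.122 × (520/461)⁴ × 4.1923 = 0.122 × 1.6189 × 4.1923 = 0.8280.
T(707)/T(461) = exp(τ_B − τ_A) = exp(0.6783) = 1.9705.

1.97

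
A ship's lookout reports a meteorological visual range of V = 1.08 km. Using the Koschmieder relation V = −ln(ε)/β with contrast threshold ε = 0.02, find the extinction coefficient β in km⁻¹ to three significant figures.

3.62 km⁻¹

β = −ln(0.02) / V = 3.912 / 1.08 = 3.6222 km⁻¹.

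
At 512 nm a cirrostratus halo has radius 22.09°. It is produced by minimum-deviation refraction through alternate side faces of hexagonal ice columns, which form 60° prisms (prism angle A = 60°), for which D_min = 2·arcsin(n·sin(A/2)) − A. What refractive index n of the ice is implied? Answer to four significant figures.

1.313

Rearranging: n = sin((D_min + A)/2) / sin(A/2).
(D_min + A)/2 = (22.09° + 60°)/2 = 41.045°.
n = sin 41.045° / sin 30° = 0.6567 / 0.5000 = 1.3133.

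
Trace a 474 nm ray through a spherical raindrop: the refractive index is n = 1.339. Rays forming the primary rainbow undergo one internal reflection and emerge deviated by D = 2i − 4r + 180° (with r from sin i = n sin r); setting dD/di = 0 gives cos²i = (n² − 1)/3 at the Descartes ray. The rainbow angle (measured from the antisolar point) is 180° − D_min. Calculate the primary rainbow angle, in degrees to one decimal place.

cos²i = (1.79292 − 1)/3 = 0.26431; i = arccos(0.51411) = 59.062°.
sin r = sin 59.062°/1.339 = 0.64057; r = 39.834°.
D_min = 2·59.062° − 4·39.834° + 180° = 138.786°.
Rainbow angle = 180° − D_min = 41.214°.

41.2°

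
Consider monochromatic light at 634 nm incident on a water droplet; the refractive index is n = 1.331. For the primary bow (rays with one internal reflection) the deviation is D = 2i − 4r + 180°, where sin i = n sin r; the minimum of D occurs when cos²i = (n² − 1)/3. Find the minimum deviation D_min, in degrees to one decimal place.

cos²i = (1.77156 − 1)/3 = 0.25719; i = arccos(0.50714) = 59.527°.
sin r = sin 59.527°/1.331 = 0.64753; r = 40.356°.
D_min = 2·59.527° − 4·40.356° + 180° = 137.630°.

137.6°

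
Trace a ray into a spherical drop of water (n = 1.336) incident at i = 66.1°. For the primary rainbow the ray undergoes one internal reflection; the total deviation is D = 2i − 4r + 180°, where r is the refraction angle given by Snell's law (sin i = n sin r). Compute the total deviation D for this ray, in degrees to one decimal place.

139.5°

sin r = sin 66.1° / 1.336 = 0.9143/1.336 = 0.6843; r = 43.18°.
D = 2·66.1° − 4·43.18° + 180° = 132.20° − 172.73° + 180° = 139.47°.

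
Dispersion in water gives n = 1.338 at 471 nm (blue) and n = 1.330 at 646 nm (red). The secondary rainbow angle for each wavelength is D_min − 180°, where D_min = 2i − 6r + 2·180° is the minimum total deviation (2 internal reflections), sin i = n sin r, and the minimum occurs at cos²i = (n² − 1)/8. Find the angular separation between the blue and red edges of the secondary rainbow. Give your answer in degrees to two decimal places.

2.09°

At 471 nm (n = 1.338): cos²i = 0.09878 → i = 71.682°, r = 45.195°, D_min = 232.193°, rainbow angle = 52.193°.
At 646 nm (n = 1.330): cos²i = 0.09611 → i = 71.940°, r = 45.630°, D_min = 230.101°, rainbow angle = 50.101°.
Angular width = |52.193° − 50.101°| = 2.092°.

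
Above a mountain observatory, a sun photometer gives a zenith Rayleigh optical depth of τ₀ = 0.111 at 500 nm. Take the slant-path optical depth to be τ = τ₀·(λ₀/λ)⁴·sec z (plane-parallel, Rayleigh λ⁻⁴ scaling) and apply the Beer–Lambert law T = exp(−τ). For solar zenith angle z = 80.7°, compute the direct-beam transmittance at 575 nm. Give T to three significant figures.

sec 80.7° = 6.1880.
τ = 0.111 × (500/575)⁴ × 6.1880 = 0.111 × 0.5718 × 6.1880 = 0.3927.
T = exp(−0.3927) = 0.6752.

0.675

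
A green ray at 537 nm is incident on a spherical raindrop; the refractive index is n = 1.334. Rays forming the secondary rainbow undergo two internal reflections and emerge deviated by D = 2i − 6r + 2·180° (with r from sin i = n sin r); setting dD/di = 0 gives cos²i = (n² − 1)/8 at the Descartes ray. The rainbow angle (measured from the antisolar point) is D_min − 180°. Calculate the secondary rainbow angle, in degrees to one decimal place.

51.2°

cos²i = (1.77956 − 1)/8 = 0.09744; i = arccos(0.31216) = 71.810°.
sin r = sin 71.810°/1.334 = 0.71217; r = 45.411°.
D_min = 2·71.810° − 6·45.411° + 360° = 231.153°.
Rainbow angle = D_min − 180° = 51.153°.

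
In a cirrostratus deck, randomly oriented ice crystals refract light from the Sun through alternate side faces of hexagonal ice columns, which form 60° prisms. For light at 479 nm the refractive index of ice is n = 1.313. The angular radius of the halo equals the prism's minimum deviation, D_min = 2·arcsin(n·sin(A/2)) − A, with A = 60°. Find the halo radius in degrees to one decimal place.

22.1°

n·sin(A/2) = 1.313 × sin 30° = 1.313 × 0.5000 = 0.6565.
D_min = 2·arcsin(0.6565) − 60° = 2 × 41.033° − 60° = 22.067°.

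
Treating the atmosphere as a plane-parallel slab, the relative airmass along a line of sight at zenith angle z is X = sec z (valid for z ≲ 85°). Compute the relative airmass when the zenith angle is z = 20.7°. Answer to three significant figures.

X = sec z = 1/cos 20.7° = 1/0.9354 = 1.0690.

1.07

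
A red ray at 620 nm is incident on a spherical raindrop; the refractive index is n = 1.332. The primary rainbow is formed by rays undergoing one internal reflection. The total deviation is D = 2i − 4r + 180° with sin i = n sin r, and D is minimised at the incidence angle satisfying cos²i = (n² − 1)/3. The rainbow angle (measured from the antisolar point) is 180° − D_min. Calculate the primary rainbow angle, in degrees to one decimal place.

42.2°

cos²i = (1.77422 − 1)/3 = 0.25807; i = arccos(0.50801) = 59.469°.
sin r = sin 59.469°/1.332 = 0.64666; r = 40.290°.
D_min = 2·59.469° − 4·40.290° + 180° = 137.776°.
Rainbow angle = 180° − D_min = 42.224°.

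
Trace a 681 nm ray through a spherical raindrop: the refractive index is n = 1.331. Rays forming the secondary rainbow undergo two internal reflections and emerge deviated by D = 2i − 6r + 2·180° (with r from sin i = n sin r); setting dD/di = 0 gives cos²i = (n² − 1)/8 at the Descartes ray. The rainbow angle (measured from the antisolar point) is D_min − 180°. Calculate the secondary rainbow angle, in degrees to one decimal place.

50.4°

cos²i = (1.77156 − 1)/8 = 0.09645; i = arccos(0.31056) = 71.907°.
sin r = sin 71.907°/1.331 = 0.71417; r = 45.575°.
D_min = 2·71.907° − 6·45.575° + 360° = 230.365°.
Rainbow angle = D_min − 180° = 50.365°.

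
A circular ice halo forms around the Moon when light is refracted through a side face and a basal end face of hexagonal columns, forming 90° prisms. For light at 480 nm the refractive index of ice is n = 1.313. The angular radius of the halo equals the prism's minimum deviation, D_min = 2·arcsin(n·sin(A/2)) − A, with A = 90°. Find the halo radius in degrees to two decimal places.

n·sin(A/2) = 1.313 × sin 45° = 1.313 × 0.7071 = 0.9284.
D_min = 2·arcsin(0.9284) − 90° = 2 × 68.192° − 90° = 46.383°.

46.38°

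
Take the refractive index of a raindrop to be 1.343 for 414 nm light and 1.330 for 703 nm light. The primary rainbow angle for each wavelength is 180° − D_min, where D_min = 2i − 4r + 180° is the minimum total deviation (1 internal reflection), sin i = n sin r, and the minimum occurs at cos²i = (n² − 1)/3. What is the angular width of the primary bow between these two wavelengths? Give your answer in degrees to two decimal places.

At 414 nm (n = 1.343): cos²i = 0.26788 → i = 58.830°, r = 39.577°, D_min = 139.354°, rainbow angle = 40.646°.
At 703 nm (n = 1.330): cos²i = 0.25630 → i = 59.585°, r = 40.422°, D_min = 137.484°, rainbow angle = 42.516°.
Angular width = |40.646° − 42.516°| = 1.871°.

1.87°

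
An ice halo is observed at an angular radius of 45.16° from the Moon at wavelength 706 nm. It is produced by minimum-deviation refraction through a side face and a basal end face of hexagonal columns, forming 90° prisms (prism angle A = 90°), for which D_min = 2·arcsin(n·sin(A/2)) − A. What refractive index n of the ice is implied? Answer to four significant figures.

1.307

Rearranging: n = sin((D_min + A)/2) / sin(A/2).
(D_min + A)/2 = (45.16° + 90°)/2 = 67.580°.
n = sin 67.580° / sin 45° = 0.9244 / 0.7071 = 1.3073.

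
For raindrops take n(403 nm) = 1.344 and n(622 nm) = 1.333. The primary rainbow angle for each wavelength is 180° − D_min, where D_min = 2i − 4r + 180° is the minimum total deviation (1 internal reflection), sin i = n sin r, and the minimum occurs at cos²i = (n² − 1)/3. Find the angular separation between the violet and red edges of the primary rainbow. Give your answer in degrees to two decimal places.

1.57°

At 403 nm (n = 1.344): cos²i = 0.26878 → i = 58.772°, r = 39.512°, D_min = 139.495°, rainbow angle = 40.505°.
At 622 nm (n = 1.333): cos²i = 0.25896 → i = 59.410°, r = 40.225°, D_min = 137.922°, rainbow angle = 42.078°.
Angular width = |40.505° − 42.078°| = 1.573°.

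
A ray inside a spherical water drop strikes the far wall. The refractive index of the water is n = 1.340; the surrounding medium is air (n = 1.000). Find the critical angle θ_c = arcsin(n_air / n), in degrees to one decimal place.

sin θ_c = n_air / n = 1.000 / 1.340 = 0.7463.
θ_c = arcsin(0.7463) = 48.27°.

48.3°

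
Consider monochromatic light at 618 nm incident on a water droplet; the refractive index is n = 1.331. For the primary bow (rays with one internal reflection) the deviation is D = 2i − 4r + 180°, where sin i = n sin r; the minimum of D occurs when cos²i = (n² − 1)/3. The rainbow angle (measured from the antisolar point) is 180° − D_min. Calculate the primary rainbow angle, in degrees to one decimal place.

cos²i = (1.77156 − 1)/3 = 0.25719; i = arccos(0.50714) = 59.527°.
sin r = sin 59.527°/1.331 = 0.64753; r = 40.356°.
D_min = 2·59.527° − 4·40.356° + 180° = 137.630°.
Rainbow angle = 180° − D_min = 42.370°.

42.4°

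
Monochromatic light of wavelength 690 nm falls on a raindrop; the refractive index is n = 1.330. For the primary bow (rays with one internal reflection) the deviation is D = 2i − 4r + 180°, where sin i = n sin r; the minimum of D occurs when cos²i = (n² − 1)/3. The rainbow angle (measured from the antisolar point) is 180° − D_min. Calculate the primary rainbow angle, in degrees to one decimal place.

42.5°

cos²i = (1.76890 − 1)/3 = 0.25630; i = arccos(0.50626) = 59.585°.
sin r = sin 59.585°/1.330 = 0.64841; r = 40.422°.
D_min = 2·59.585° − 4·40.422° + 180° = 137.484°.
Rainbow angle = 180° − D_min = 42.516°.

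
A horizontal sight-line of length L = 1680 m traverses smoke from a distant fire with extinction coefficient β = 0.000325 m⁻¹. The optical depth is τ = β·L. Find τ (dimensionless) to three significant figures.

0.546

τ = β·L = 0.000325 × 1680 = 0.5460.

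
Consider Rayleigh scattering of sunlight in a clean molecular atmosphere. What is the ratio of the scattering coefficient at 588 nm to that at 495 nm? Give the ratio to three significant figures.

Rayleigh scattering ∝ λ⁻⁴, so the ratio of coefficients is the inverse fourth power of the wavelength ratio.
σ(588)/σ(495) = (495/588)⁴ = (0.8418)⁴ = 0.5022.

0.502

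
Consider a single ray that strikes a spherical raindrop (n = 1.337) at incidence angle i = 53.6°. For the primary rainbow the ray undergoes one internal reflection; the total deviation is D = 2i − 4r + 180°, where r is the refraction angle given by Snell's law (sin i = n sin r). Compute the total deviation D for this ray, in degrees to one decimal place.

sin r = sin 53.6° / 1.337 = 0.8049/1.337 = 0.6020; r = 37.01°.
D = 2·53.6° − 4·37.01° + 180° = 107.20° − 148.06° + 180° = 139.14°.

139.1°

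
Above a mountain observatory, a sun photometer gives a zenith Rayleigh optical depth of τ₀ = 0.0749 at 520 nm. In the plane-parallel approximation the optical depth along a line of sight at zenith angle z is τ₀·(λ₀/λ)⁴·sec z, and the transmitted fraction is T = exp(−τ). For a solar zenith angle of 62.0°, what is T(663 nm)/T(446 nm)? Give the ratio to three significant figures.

1.26

Airmass: sec 62.0° = 2.1301.
τ(663 nm) = 0.0749 × (520/663)⁴ × 2.1301 = 0.0749 × 0.3784 × 2.1301 = 0.0604.
τ(446 nm) = 0.0749 × (520/446)⁴ × 2.1301 = 0.0749 × 1.8479 × 2.1301 = 0.2948.
T(663)/T(446) = exp(τ_B − τ_A) = exp(0.2344) = 1.2642.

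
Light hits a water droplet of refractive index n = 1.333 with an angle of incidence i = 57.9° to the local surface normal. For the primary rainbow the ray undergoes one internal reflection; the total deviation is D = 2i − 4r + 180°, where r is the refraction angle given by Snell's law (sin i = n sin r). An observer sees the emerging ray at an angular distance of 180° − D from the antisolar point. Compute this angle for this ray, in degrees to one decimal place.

sin r = sin 57.9° / 1.333 = 0.8471/1.333 = 0.6355; r = 39.46°.
D = 2·57.9° − 4·39.46° + 180° = 115.80° − 157.83° + 180° = 137.97°.
Angle from antisolar point = 180° − D = 42.03°.

42.0°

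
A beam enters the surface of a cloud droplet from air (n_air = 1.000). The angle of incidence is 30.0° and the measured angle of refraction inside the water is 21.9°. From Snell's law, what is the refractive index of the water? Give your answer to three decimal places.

n = sin θ_i / sin θ_r = sin 30.0° / sin 21.9° = 0.5000 / 0.3730 = 1.3405.

1.341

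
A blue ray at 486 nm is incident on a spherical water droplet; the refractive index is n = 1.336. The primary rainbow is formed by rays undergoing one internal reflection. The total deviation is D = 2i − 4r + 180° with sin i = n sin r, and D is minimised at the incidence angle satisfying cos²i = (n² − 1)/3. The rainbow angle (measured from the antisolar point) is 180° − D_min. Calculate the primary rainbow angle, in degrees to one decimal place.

cos²i = (1.78490 − 1)/3 = 0.26163; i = arccos(0.51150) = 59.236°.
sin r = sin 59.236°/1.336 = 0.64318; r = 40.029°.
D_min = 2·59.236° − 4·40.029° + 180° = 138.356°.
Rainbow angle = 180° − D_min = 41.644°.

41.6°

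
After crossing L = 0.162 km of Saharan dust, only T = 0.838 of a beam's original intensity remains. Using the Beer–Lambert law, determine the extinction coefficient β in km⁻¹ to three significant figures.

Beer–Lambert: T = exp(−βL) ⇒ β = −ln(T)/L = −ln(0.838)/0.162 = 0.1767/0.162 = 1.091 km⁻¹.

1.09 km⁻¹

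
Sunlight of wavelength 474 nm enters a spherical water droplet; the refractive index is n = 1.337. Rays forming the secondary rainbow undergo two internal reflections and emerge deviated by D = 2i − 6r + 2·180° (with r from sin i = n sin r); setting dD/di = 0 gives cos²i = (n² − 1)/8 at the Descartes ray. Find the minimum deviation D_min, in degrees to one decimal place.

cos²i = (1.78757 − 1)/8 = 0.09845; i = arccos(0.31376) = 71.714°.
sin r = sin 71.714°/1.337 = 0.71017; r = 45.249°.
D_min = 2·71.714° − 6·45.249° + 360° = 231.934°.

231.9°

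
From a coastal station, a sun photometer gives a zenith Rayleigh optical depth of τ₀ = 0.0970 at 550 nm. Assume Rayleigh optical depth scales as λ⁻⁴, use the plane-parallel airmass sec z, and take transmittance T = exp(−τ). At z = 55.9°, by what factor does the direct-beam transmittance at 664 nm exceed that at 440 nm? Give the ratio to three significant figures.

1.41

Airmass: sec 55.9° = 1.7837.
τ(664 nm) = 0.0970 × (550/664)⁴ × 1.7837 = 0.0970 × 0.4707 × 1.7837 = 0.0814.
τ(440 nm) = 0.0970 × (550/440)⁴ × 1.7837 = 0.0970 × 2.4414 × 1.7837 = 0.4224.
T(664)/T(440) = exp(τ_B − τ_A) = exp(0.3410) = 1.4063.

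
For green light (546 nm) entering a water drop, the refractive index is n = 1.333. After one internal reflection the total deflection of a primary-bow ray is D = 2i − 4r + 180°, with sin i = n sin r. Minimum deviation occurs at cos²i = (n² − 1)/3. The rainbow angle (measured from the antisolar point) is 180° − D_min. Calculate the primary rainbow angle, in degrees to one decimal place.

42.1°

cos²i = (1.77689 − 1)/3 = 0.25896; i = arccos(0.50888) = 59.410°.
sin r = sin 59.410°/1.333 = 0.64579; r = 40.225°.
D_min = 2·59.410° − 4·40.225° + 180° = 137.922°.
Rainbow angle = 180° − D_min = 42.078°.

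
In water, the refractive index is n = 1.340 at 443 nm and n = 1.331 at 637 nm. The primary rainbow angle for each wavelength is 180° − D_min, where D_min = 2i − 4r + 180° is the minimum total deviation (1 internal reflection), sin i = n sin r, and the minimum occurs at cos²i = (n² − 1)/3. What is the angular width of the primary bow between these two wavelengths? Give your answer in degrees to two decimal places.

1.30°

At 443 nm (n = 1.340): cos²i = 0.26520 → i = 59.004°, r = 39.770°, D_min = 138.929°, rainbow angle = 41.071°.
At 637 nm (n = 1.331): cos²i = 0.25719 → i = 59.527°, r = 40.356°, D_min = 137.630°, rainbow angle = 42.370°.
Angular width = |41.071° − 42.370°| = 1.299°.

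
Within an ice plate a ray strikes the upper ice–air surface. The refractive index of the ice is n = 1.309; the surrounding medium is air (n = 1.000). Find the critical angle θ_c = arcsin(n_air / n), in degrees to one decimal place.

sin θ_c = n_air / n = 1.000 / 1.309 = 0.7639.
θ_c = arcsin(0.7639) = 49.81°.

49.8°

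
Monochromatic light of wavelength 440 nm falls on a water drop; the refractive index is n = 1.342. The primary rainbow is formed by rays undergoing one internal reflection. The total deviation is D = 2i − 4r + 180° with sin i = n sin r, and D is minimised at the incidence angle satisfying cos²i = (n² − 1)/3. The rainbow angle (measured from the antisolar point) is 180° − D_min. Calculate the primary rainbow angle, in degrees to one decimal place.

40.8°

cos²i = (1.80096 − 1)/3 = 0.26699; i = arccos(0.51671) = 58.888°.
sin r = sin 58.888°/1.342 = 0.63797; r = 39.641°.
D_min = 2·58.888° − 4·39.641° + 180° = 139.213°.
Rainbow angle = 180° − D_min = 40.787°.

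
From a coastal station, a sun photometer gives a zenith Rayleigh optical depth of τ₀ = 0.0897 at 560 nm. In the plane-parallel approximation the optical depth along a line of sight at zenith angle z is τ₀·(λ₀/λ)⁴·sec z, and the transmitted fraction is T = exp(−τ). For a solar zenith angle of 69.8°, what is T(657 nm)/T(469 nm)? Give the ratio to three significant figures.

1.48

Airmass: sec 69.8° = 2.8960.
τ(657 nm) = 0.0897 × (560/657)⁴ × 2.8960 = 0.0897 × 0.5278 × 2.8960 = 0.1371.
τ(469 nm) = 0.0897 × (560/469)⁴ × 2.8960 = 0.0897 × 2.0326 × 2.8960 = 0.5280.
T(657)/T(469) = exp(τ_B − τ_A) = exp(0.3909) = 1.4783.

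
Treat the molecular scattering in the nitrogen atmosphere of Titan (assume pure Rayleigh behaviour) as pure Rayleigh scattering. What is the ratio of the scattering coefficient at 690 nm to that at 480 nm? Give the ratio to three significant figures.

Rayleigh scattering ∝ λ⁻⁴, so the ratio of coefficients is the inverse fourth power of the wavelength ratio.
σ(690)/σ(480) = (480/690)⁴ = (0.6957)⁴ = 0.2342.

0.234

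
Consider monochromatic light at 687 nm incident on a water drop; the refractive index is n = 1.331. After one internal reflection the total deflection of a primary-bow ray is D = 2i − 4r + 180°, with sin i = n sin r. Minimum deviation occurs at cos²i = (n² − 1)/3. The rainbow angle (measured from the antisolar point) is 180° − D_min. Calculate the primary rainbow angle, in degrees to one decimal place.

42.4°

cos²i = (1.77156 − 1)/3 = 0.25719; i = arccos(0.50714) = 59.527°.
sin r = sin 59.527°/1.331 = 0.64753; r = 40.356°.
D_min = 2·59.527° − 4·40.356° + 180° = 137.630°.
Rainbow angle = 180° − D_min = 42.370°.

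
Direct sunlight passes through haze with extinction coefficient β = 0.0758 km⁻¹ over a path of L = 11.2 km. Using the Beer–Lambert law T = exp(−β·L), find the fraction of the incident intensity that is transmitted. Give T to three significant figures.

τ = β·L = 0.0758 × 11.2 = 0.8490.
T = exp(−0.8490) = 0.4279.

0.428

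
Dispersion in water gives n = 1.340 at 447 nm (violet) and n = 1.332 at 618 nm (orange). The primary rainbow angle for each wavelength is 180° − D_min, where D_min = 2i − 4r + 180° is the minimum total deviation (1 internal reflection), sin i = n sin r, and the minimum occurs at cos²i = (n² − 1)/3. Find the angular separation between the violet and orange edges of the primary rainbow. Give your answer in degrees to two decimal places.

1.15°

At 447 nm (n = 1.340): cos²i = 0.26520 → i = 59.004°, r = 39.770°, D_min = 138.929°, rainbow angle = 41.071°.
At 618 nm (n = 1.332): cos²i = 0.25807 → i = 59.469°, r = 40.290°, D_min = 137.776°, rainbow angle = 42.224°.
Angular width = |41.071° − 42.224°| = 1.153°.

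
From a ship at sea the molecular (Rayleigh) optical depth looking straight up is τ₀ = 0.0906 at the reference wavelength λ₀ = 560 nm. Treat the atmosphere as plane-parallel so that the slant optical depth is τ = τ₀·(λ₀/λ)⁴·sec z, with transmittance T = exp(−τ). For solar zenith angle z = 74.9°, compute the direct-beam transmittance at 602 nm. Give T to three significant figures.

0.771

sec 74.9° = 3.8387.
τ = 0.0906 × (560/602)⁴ × 3.8387 = 0.0906 × 0.7488 × 3.8387 = 0.2604.
T = exp(−0.2604) = 0.7707.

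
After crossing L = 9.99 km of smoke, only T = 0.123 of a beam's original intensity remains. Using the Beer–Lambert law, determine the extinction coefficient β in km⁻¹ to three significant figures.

0.210 km⁻¹

Beer–Lambert: T = exp(−βL) ⇒ β = −ln(T)/L = −ln(0.123)/9.99 = 2.0956/9.99 = 0.2098 km⁻¹.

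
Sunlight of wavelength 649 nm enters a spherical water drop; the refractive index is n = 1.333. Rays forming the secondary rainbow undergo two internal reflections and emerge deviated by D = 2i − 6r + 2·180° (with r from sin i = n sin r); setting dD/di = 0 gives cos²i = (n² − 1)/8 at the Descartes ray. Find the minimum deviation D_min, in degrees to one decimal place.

230.9°

cos²i = (1.77689 − 1)/8 = 0.09711; i = arccos(0.31163) = 71.843°.
sin r = sin 71.843°/1.333 = 0.71283; r = 45.466°.
D_min = 2·71.843° − 6·45.466° + 360° = 230.891°.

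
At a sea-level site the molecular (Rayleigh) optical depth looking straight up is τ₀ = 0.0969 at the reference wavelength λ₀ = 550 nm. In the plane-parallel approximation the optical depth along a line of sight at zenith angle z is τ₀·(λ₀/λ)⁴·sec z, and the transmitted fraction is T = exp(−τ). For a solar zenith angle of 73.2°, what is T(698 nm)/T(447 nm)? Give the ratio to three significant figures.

1.89

Airmass: sec 73.2° = 3.4598.
τ(698 nm) = 0.0969 × (550/698)⁴ × 3.4598 = 0.0969 × 0.3855 × 3.4598 = 0.1292.
τ(447 nm) = 0.0969 × (550/447)⁴ × 3.4598 = 0.0969 × 2.2920 × 3.4598 = 0.7684.
T(698)/T(447) = exp(τ_B − τ_A) = exp(0.6392) = 1.8949.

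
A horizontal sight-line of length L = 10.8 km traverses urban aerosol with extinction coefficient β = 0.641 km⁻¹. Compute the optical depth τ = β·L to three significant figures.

6.92

τ = β·L = 0.641 × 10.8 = 6.9228.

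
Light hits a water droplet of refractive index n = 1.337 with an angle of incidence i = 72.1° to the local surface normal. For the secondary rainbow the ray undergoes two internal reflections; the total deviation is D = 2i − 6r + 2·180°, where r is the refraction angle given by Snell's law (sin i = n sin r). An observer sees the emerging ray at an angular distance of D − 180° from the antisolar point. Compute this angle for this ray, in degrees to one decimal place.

sin r = sin 72.1° / 1.337 = 0.9516/1.337 = 0.7117; r = 45.38°.
D = 2·72.1° − 6·45.38° + 2·180° = 144.20° − 272.26° + 360° = 231.94°.
Angle from antisolar point = D − 180° = 51.94°.

51.9°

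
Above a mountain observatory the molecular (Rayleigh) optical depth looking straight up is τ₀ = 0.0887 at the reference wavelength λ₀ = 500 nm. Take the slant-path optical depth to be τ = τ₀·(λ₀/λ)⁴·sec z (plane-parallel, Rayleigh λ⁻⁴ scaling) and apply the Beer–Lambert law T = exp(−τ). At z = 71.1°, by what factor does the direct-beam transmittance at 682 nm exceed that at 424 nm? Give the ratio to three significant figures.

Airmass: sec 71.1° = 3.0872.
τ(682 nm) = 0.0887 × (500/682)⁴ × 3.0872 = 0.0887 × 0.2889 × 3.0872 = 0.0791.
τ(424 nm) = 0.0887 × (500/424)⁴ × 3.0872 = 0.0887 × 1.9338 × 3.0872 = 0.5295.
T(682)/T(424) = exp(τ_B − τ_A) = exp(0.4504) = 1.5690.

1.57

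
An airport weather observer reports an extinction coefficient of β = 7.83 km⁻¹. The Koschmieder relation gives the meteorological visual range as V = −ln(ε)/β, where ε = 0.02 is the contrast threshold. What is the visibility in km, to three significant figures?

V = −ln(0.02) / 7.83 = 3.912 / 7.83 = 0.4996 km.

0.500 km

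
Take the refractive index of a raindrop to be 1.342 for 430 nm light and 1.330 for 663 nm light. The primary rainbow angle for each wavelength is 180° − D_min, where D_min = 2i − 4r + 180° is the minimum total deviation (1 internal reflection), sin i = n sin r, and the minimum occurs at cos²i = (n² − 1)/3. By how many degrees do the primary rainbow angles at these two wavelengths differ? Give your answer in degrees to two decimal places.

1.73°

At 430 nm (n = 1.342): cos²i = 0.26699 → i = 58.888°, r = 39.641°, D_min = 139.213°, rainbow angle = 40.787°.
At 663 nm (n = 1.330): cos²i = 0.25630 → i = 59.585°, r = 40.422°, D_min = 137.484°, rainbow angle = 42.516°.
Angular width = |40.787° − 42.516°| = 1.729°.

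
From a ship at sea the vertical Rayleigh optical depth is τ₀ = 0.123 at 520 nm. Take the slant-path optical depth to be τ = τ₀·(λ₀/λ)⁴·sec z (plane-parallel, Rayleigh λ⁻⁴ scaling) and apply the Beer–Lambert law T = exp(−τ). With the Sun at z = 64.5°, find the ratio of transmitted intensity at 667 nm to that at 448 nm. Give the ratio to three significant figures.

1.51

Airmass: sec 64.5° = 2.3228.
τ(667 nm) = 0.123 × (520/667)⁴ × 2.3228 = 0.123 × 0.3694 × 2.3228 = 0.1055.
τ(448 nm) = 0.123 × (520/448)⁴ × 2.3228 = 0.123 × 1.8151 × 2.3228 = 0.5186.
T(667)/T(448) = exp(τ_B − τ_A) = exp(0.4130) = 1.5114.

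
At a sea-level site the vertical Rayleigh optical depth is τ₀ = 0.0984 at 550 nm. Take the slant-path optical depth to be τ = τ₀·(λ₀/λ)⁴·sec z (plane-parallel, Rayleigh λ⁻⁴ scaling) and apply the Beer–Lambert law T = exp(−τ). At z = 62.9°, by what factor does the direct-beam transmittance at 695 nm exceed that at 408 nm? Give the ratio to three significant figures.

1.87

Airmass: sec 62.9° = 2.1952.
τ(695 nm) = 0.0984 × (550/695)⁴ × 2.1952 = 0.0984 × 0.3922 × 2.1952 = 0.0847.
τ(408 nm) = 0.0984 × (550/408)⁴ × 2.1952 = 0.0984 × 3.3023 × 2.1952 = 0.7133.
T(695)/T(408) = exp(τ_B − τ_A) = exp(0.6286) = 1.8750.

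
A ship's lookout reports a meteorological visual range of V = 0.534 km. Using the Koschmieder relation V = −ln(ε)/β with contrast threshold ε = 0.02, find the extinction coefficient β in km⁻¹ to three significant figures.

β = −ln(0.02) / V = 3.912 / 0.534 = 7.3259 km⁻¹.

7.33 km⁻¹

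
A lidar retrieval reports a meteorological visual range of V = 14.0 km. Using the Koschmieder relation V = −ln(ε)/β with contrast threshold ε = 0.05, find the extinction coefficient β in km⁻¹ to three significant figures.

0.214 km⁻¹

β = −ln(0.05) / V = 2.996 / 14.0 = 0.2140 km⁻¹.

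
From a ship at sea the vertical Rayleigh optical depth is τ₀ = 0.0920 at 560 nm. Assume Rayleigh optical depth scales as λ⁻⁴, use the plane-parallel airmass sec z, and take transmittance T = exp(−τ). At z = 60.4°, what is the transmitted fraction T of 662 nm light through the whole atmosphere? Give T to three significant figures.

sec 60.4° = 2.0245.
τ = 0.0920 × (560/662)⁴ × 2.0245 = 0.0920 × 0.5121 × 2.0245 = 0.0954.
T = exp(−0.0954) = 0.9090.

0.909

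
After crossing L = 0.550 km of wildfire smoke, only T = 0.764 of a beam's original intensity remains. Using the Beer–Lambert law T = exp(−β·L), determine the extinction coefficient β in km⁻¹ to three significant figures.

0.489 km⁻¹

Beer–Lambert: T = exp(−βL) ⇒ β = −ln(T)/L = −ln(0.764)/0.550 = 0.2692/0.550 = 0.4894 km⁻¹.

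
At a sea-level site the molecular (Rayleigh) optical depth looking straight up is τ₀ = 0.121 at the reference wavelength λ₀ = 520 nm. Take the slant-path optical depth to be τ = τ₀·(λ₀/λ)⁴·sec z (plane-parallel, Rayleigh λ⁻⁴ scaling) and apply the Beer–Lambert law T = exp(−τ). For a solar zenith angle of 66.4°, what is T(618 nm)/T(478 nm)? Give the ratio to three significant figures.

1.31

Airmass: sec 66.4° = 2.4978.
τ(618 nm) = 0.121 × (520/618)⁴ × 2.4978 = 0.121 × 0.5013 × 2.4978 = 0.1515.
τ(478 nm) = 0.121 × (520/478)⁴ × 2.4978 = 0.121 × 1.4006 × 2.4978 = 0.4233.
T(618)/T(478) = exp(τ_B − τ_A) = exp(0.2718) = 1.3123.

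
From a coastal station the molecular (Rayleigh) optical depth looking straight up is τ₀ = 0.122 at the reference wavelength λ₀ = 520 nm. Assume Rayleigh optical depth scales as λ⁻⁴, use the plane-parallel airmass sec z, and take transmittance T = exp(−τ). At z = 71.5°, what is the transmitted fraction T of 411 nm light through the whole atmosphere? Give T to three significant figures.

sec 71.5° = 3.1515.
τ = 0.122 × (520/411)⁴ × 3.1515 = 0.122 × 2.5624 × 3.1515 = 0.9852.
T = exp(−0.9852) = 0.3734.

0.373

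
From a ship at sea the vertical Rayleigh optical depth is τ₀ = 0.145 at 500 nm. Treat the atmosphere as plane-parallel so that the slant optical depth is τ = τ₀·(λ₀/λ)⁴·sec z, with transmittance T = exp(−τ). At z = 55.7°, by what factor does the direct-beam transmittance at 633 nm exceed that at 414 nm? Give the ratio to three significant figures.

Airmass: sec 55.7° = 1.7745.
τ(633 nm) = 0.145 × (500/633)⁴ × 1.7745 = 0.145 × 0.3893 × 1.7745 = 0.1002.
τ(414 nm) = 0.145 × (500/414)⁴ × 1.7745 = 0.145 × 2.1275 × 1.7745 = 0.5474.
T(633)/T(414) = exp(τ_B − τ_A) = exp(0.4473) = 1.5640.

1.56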